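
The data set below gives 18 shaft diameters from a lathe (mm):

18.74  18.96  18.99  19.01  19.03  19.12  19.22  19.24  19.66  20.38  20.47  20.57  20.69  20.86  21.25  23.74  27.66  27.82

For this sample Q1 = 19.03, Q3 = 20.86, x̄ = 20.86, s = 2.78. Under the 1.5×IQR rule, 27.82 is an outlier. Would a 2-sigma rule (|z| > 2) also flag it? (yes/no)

yes

z = (27.82 − 20.86) / 2.78 = 2.50.
|z| = 2.50 > 2.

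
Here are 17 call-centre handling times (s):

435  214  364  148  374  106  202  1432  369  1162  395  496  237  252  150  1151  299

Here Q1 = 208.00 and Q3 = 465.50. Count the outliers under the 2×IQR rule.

3

IQR = 257.50; fences at 208.00 − 515.00 = -307.00 and 465.50 + 515.00 = 980.50.
Outside the cutoffs: 1151, 1162, 1432.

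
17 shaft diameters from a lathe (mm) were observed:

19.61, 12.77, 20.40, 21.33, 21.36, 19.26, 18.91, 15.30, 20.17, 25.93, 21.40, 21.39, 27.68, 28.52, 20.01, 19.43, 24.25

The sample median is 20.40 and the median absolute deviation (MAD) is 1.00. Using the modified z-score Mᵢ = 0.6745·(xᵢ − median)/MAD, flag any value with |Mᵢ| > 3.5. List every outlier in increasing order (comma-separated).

|Mᵢ| > 3.5 ⇔ |xᵢ − 20.40| > 3.5·1.00/0.6745 = 5.19.
So outliers lie outside [15.21, 25.59].
12.77: M = -5.15 → outlier.
25.93: M = 3.73 → outlier.
27.68: M = 4.91 → outlier.
28.52: M = 5.48 → outlier.

12.77, 25.93, 27.68, 28.52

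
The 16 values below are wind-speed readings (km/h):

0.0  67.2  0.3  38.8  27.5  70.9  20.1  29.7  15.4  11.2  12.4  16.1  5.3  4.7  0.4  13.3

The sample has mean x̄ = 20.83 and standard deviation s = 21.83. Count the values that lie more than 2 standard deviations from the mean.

2

Cutoffs: x̄ ± 2s = [-22.83, 64.49].
Outside the cutoffs: 67.2, 70.9.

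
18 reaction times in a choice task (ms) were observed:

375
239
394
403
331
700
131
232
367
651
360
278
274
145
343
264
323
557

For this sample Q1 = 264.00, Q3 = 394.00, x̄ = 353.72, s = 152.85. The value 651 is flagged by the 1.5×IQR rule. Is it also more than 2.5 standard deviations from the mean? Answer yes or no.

z = (651 − 353.72) / 152.85 = 1.94.
|z| = 1.94 ≤ 2.5.

no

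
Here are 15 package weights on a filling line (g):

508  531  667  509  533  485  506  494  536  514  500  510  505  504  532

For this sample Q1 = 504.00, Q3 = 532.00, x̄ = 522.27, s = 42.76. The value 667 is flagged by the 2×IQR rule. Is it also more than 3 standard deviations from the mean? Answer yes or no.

z = (667 − 522.27) / 42.76 = 3.38.
|z| = 3.38 > 3.

yes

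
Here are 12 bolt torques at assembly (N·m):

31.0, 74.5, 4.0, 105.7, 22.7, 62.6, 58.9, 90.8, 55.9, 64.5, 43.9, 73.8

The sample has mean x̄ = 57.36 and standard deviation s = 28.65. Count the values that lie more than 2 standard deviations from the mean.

0

Cutoffs: x̄ ± 2s = [0.06, 114.66].
Every value lies within the cutoffs.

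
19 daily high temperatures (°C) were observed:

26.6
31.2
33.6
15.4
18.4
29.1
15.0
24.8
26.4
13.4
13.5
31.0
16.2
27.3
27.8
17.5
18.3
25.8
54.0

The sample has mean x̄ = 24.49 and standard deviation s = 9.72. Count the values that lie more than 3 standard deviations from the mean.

1

Cutoffs: x̄ ± 3s = [-4.67, 53.65].
Outside the cutoffs: 54.0.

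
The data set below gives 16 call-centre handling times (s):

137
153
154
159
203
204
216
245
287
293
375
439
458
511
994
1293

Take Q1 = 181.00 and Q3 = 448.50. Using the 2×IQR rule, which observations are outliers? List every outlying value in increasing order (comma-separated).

994, 1293

IQR = Q3 − Q1 = 448.50 − 181.00 = 267.50.
Lower fence = Q1 − 2·IQR = 181.00 − 535.00 = -354.00.
Upper fence = Q3 + 2·IQR = 448.50 + 535.00 = 983.50.
994 > 983.50 → outlier.
1293 > 983.50 → outlier.
All remaining values lie within [-354.00, 983.50].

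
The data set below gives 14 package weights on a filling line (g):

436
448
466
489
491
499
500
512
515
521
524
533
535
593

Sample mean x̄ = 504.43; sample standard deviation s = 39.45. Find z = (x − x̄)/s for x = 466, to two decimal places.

z = (466 − 504.43) / 39.45 = -0.97.

-0.97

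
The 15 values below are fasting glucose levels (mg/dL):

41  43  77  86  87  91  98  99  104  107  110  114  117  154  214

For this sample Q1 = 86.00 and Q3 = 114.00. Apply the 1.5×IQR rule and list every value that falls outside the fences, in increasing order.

41, 43, 214

IQR = Q3 − Q1 = 114.00 − 86.00 = 28.00.
Lower fence = Q1 − 1.5·IQR = 86.00 − 42.00 = 44.00.
Upper fence = Q3 + 1.5·IQR = 114.00 + 42.00 = 156.00.
41 < 44.00 → outlier.
43 < 44.00 → outlier.
214 > 156.00 → outlier.
All remaining values lie within [44.00, 156.00].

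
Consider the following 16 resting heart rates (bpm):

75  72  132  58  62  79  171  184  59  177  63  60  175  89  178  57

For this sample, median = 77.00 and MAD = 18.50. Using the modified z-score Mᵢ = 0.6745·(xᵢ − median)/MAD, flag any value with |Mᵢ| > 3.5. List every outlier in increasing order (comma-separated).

|Mᵢ| > 3.5 ⇔ |xᵢ − 77.00| > 3.5·18.50/0.6745 = 96.00.
So outliers lie outside [-19.00, 173.00].
175: M = 3.57 → outlier.
177: M = 3.65 → outlier.
178: M = 3.68 → outlier.
184: M = 3.90 → outlier.

175, 177, 178, 184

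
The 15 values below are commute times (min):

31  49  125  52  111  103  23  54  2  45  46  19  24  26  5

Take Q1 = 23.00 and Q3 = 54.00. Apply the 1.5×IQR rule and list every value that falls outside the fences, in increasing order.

103, 111, 125

IQR = Q3 − Q1 = 54.00 − 23.00 = 31.00.
Lower fence = Q1 − 1.5·IQR = 23.00 − 46.50 = -23.50.
Upper fence = Q3 + 1.5·IQR = 54.00 + 46.50 = 100.50.
103 > 100.50 → outlier.
111 > 100.50 → outlier.
125 > 100.50 → outlier.
All remaining values lie within [-23.50, 100.50].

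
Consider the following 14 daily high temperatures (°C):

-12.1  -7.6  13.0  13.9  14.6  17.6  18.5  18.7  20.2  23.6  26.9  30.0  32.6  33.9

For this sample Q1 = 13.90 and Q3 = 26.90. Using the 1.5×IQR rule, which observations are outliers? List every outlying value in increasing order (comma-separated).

IQR = Q3 − Q1 = 26.90 − 13.90 = 13.00.
Lower fence = Q1 − 1.5·IQR = 13.90 − 19.50 = -5.60.
Upper fence = Q3 + 1.5·IQR = 26.90 + 19.50 = 46.40.
-12.1 < -5.60 → outlier.
-7.6 < -5.60 → outlier.
All remaining values lie within [-5.60, 46.40].

-12.1, -7.6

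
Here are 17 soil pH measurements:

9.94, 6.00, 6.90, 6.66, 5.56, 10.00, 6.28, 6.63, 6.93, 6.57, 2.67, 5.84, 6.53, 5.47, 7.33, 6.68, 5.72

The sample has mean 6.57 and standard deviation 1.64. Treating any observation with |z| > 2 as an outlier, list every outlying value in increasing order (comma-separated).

2.67, 9.94, 10.00

Cutoffs at x̄ ± 2s: 6.57 ± 2·1.64 = [3.29, 9.85].
2.67: z = -2.38, |z| > 2 → outlier.
9.94: z = 2.05, |z| > 2 → outlier.
10.00: z = 2.09, |z| > 2 → outlier.
Every other value lies within [3.29, 9.85].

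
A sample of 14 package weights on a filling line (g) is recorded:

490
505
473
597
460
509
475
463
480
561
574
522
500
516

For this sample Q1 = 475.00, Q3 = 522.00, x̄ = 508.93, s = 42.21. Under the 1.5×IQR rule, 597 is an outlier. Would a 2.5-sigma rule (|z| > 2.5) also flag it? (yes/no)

z = (597 − 508.93) / 42.21 = 2.09.
|z| = 2.09 ≤ 2.5.

no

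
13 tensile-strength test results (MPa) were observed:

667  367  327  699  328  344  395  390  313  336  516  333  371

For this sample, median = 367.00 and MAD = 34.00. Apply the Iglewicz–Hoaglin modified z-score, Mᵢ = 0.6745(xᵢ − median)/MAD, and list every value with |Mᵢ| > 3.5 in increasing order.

667, 699

|Mᵢ| > 3.5 ⇔ |xᵢ − 367.00| > 3.5·34.00/0.6745 = 176.43.
So outliers lie outside [190.57, 543.43].
667: M = 5.95 → outlier.
699: M = 6.59 → outlier.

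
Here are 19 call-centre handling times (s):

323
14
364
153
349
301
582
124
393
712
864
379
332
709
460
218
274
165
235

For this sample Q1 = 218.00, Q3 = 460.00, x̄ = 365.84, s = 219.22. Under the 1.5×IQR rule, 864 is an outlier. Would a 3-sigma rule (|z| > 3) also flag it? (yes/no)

no

z = (864 − 365.84) / 219.22 = 2.27.
|z| = 2.27 ≤ 3.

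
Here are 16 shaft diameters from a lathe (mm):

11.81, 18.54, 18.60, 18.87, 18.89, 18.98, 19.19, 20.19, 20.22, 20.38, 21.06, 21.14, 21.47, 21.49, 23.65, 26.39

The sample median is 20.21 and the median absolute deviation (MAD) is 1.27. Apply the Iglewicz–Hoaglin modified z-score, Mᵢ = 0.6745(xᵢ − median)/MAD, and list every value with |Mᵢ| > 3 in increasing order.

11.81, 26.39

|Mᵢ| > 3 ⇔ |xᵢ − 20.21| > 3·1.27/0.6745 = 5.65.
So outliers lie outside [14.56, 25.86].
11.81: M = -4.46 → outlier.
26.39: M = 3.28 → outlier.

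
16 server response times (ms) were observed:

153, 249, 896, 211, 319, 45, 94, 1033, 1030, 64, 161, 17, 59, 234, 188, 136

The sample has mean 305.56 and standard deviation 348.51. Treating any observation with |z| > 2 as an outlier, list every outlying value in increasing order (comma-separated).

1030, 1033

Cutoffs at x̄ ± 2s: 305.56 ± 2·348.51 = [-391.46, 1002.58].
1030: z = 2.08, |z| > 2 → outlier.
1033: z = 2.09, |z| > 2 → outlier.
Every other value lies within [-391.46, 1002.58].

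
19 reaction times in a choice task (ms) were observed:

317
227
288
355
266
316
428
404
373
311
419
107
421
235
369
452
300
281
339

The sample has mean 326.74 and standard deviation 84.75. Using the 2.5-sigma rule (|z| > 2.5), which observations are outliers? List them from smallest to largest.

Cutoffs at x̄ ± 2.5s: 326.74 ± 2.5·84.75 = [114.865, 538.615].
107: z = -2.59, |z| > 2.5 → outlier.
Every other value lies within [114.865, 538.615].

107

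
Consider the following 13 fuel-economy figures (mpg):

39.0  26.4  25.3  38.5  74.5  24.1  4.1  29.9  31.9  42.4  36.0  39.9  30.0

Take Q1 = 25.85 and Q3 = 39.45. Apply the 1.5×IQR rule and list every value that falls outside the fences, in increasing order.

4.1, 74.5

IQR = Q3 − Q1 = 39.45 − 25.85 = 13.60.
Lower fence = Q1 − 1.5·IQR = 25.85 − 20.40 = 5.45.
Upper fence = Q3 + 1.5·IQR = 39.45 + 20.40 = 59.85.
4.1 < 5.45 → outlier.
74.5 > 59.85 → outlier.
All remaining values lie within [5.45, 59.85].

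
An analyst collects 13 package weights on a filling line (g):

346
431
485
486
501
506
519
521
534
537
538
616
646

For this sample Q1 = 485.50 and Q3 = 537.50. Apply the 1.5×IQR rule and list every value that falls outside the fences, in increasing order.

346, 616, 646

IQR = Q3 − Q1 = 537.50 − 485.50 = 52.00.
Lower fence = Q1 − 1.5·IQR = 485.50 − 78.00 = 407.50.
Upper fence = Q3 + 1.5·IQR = 537.50 + 78.00 = 615.50.
346 < 407.50 → outlier.
616 > 615.50 → outlier.
646 > 615.50 → outlier.
All remaining values lie within [407.50, 615.50].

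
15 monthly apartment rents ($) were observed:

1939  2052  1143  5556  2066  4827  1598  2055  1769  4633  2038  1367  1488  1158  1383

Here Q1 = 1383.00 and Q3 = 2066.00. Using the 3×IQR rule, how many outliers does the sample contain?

3

IQR = 683.00; fences at 1383.00 − 2049.00 = -666.00 and 2066.00 + 2049.00 = 4115.00.
Outside the cutoffs: 4633, 4827, 5556.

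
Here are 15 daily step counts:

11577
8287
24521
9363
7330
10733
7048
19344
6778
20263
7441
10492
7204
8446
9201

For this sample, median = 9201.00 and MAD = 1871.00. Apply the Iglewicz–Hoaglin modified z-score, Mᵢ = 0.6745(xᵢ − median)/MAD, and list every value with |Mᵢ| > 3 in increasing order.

|Mᵢ| > 3 ⇔ |xᵢ − 9201.00| > 3·1871.00/0.6745 = 8321.72.
So outliers lie outside [879.28, 17522.72].
19344: M = 3.66 → outlier.
20263: M = 3.99 → outlier.
24521: M = 5.52 → outlier.

19344, 20263, 24521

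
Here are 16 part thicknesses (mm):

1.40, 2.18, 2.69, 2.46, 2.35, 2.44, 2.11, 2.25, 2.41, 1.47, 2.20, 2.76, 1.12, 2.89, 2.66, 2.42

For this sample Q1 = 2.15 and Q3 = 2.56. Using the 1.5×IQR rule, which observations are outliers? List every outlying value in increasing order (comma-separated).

1.12, 1.40, 1.47

IQR = Q3 − Q1 = 2.56 − 2.15 = 0.41.
Lower fence = Q1 − 1.5·IQR = 2.15 − 0.615 = 1.535.
Upper fence = Q3 + 1.5·IQR = 2.56 + 0.615 = 3.175.
1.12 < 1.535 → outlier.
1.40 < 1.535 → outlier.
1.47 < 1.535 → outlier.
All remaining values lie within [1.535, 3.175].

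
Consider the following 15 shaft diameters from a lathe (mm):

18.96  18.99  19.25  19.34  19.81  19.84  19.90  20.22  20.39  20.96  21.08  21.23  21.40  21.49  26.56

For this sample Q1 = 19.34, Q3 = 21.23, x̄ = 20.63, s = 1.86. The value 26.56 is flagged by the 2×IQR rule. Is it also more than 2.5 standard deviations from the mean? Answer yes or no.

yes

z = (26.56 − 20.63) / 1.86 = 3.19.
|z| = 3.19 > 2.5.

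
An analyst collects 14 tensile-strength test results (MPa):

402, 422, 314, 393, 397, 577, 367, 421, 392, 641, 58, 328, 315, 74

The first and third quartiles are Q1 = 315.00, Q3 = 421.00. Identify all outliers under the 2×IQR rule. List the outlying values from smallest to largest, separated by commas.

58, 74, 641

IQR = Q3 − Q1 = 421.00 − 315.00 = 106.00.
Lower fence = Q1 − 2·IQR = 315.00 − 212.00 = 103.00.
Upper fence = Q3 + 2·IQR = 421.00 + 212.00 = 633.00.
58 < 103.00 → outlier.
74 < 103.00 → outlier.
641 > 633.00 → outlier.
All remaining values lie within [103.00, 633.00].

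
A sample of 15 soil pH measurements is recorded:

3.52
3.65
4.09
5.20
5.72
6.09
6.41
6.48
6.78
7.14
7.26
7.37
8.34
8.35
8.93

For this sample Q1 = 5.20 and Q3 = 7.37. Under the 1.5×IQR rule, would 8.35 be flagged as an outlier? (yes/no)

no

IQR = Q3 − Q1 = 7.37 − 5.20 = 2.17.
Lower fence = Q1 − 1.5·IQR = 5.20 − 3.255 = 1.945.
Upper fence = Q3 + 1.5·IQR = 7.37 + 3.255 = 10.625.
8.35 lies within [1.945, 10.625].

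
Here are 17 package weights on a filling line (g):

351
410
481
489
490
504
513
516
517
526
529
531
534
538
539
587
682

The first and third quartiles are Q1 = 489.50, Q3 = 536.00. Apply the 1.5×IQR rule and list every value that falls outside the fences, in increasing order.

IQR = Q3 − Q1 = 536.00 − 489.50 = 46.50.
Lower fence = Q1 − 1.5·IQR = 489.50 − 69.75 = 419.75.
Upper fence = Q3 + 1.5·IQR = 536.00 + 69.75 = 605.75.
351 < 419.75 → outlier.
410 < 419.75 → outlier.
682 > 605.75 → outlier.
All remaining values lie within [419.75, 605.75].

351, 410, 682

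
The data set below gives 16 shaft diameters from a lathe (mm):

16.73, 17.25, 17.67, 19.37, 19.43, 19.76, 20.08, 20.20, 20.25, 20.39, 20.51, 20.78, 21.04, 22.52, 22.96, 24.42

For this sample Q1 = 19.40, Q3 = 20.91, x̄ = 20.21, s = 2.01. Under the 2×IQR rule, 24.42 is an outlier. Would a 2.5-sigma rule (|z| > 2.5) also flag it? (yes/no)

no

z = (24.42 − 20.21) / 2.01 = 2.09.
|z| = 2.09 ≤ 2.5.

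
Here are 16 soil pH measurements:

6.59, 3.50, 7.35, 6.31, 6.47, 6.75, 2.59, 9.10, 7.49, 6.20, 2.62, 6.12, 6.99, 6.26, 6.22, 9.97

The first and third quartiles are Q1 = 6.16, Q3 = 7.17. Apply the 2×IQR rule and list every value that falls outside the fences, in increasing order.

2.59, 2.62, 3.50, 9.97

IQR = Q3 − Q1 = 7.17 − 6.16 = 1.01.
Lower fence = Q1 − 2·IQR = 6.16 − 2.02 = 4.14.
Upper fence = Q3 + 2·IQR = 7.17 + 2.02 = 9.19.
2.59 < 4.14 → outlier.
2.62 < 4.14 → outlier.
3.50 < 4.14 → outlier.
9.97 > 9.19 → outlier.
All remaining values lie within [4.14, 9.19].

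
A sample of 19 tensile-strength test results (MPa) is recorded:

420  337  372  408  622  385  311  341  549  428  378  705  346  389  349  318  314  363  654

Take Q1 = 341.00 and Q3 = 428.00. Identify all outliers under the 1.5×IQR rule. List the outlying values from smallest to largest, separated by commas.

IQR = Q3 − Q1 = 428.00 − 341.00 = 87.00.
Lower fence = Q1 − 1.5·IQR = 341.00 − 130.50 = 210.50.
Upper fence = Q3 + 1.5·IQR = 428.00 + 130.50 = 558.50.
622 > 558.50 → outlier.
654 > 558.50 → outlier.
705 > 558.50 → outlier.
All remaining values lie within [210.50, 558.50].

622, 654, 705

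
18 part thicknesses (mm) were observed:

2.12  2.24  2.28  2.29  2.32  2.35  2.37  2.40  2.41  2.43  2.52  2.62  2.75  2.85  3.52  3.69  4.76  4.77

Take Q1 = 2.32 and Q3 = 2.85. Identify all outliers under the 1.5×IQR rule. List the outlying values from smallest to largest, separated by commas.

3.69, 4.76, 4.77

IQR = Q3 − Q1 = 2.85 − 2.32 = 0.53.
Lower fence = Q1 − 1.5·IQR = 2.32 − 0.795 = 1.525.
Upper fence = Q3 + 1.5·IQR = 2.85 + 0.795 = 3.645.
3.69 > 3.645 → outlier.
4.76 > 3.645 → outlier.
4.77 > 3.645 → outlier.
All remaining values lie within [1.525, 3.645].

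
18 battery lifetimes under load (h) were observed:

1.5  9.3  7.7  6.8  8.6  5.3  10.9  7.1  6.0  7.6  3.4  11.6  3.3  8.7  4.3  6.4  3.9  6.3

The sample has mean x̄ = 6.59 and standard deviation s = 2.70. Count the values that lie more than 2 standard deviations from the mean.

0

Cutoffs: x̄ ± 2s = [1.19, 11.99].
Every value lies within the cutoffs.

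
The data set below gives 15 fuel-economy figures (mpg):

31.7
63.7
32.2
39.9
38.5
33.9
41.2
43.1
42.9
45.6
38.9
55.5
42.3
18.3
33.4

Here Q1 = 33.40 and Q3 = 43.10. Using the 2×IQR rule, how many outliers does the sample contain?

1

IQR = 9.70; fences at 33.40 − 19.40 = 14.00 and 43.10 + 19.40 = 62.50.
Outside the cutoffs: 63.7.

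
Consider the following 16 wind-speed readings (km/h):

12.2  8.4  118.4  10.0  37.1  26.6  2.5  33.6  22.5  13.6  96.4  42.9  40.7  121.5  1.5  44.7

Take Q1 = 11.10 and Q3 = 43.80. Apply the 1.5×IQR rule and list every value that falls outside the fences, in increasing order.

96.4, 118.4, 121.5

IQR = Q3 − Q1 = 43.80 − 11.10 = 32.70.
Lower fence = Q1 − 1.5·IQR = 11.10 − 49.05 = -37.95.
Upper fence = Q3 + 1.5·IQR = 43.80 + 49.05 = 92.85.
96.4 > 92.85 → outlier.
118.4 > 92.85 → outlier.
121.5 > 92.85 → outlier.
All remaining values lie within [-37.95, 92.85].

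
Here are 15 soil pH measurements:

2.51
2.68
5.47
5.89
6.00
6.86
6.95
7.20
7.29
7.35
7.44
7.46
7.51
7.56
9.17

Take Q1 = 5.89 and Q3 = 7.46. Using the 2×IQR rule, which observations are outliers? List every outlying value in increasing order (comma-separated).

2.51, 2.68

IQR = Q3 − Q1 = 7.46 − 5.89 = 1.57.
Lower fence = Q1 − 2·IQR = 5.89 − 3.14 = 2.75.
Upper fence = Q3 + 2·IQR = 7.46 + 3.14 = 10.60.
2.51 < 2.75 → outlier.
2.68 < 2.75 → outlier.
All remaining values lie within [2.75, 10.60].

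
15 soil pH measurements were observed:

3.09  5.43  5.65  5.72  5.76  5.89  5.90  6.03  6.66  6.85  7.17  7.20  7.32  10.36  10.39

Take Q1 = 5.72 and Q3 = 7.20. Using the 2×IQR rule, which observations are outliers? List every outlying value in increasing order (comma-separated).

10.36, 10.39

IQR = Q3 − Q1 = 7.20 − 5.72 = 1.48.
Lower fence = Q1 − 2·IQR = 5.72 − 2.96 = 2.76.
Upper fence = Q3 + 2·IQR = 7.20 + 2.96 = 10.16.
10.36 > 10.16 → outlier.
10.39 > 10.16 → outlier.
All remaining values lie within [2.76, 10.16].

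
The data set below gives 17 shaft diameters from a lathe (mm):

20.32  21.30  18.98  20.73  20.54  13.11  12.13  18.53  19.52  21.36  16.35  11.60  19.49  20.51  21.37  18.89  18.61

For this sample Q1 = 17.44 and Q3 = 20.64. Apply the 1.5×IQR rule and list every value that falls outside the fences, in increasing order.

IQR = Q3 − Q1 = 20.64 − 17.44 = 3.20.
Lower fence = Q1 − 1.5·IQR = 17.44 − 4.80 = 12.64.
Upper fence = Q3 + 1.5·IQR = 20.64 + 4.80 = 25.44.
11.60 < 12.64 → outlier.
12.13 < 12.64 → outlier.
All remaining values lie within [12.64, 25.44].

11.60, 12.13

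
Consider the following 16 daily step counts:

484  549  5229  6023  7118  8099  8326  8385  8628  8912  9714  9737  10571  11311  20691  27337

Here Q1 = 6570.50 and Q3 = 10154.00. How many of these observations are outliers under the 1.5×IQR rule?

4

IQR = 3583.50; fences at 6570.50 − 5375.25 = 1195.25 and 10154.00 + 5375.25 = 15529.25.
Outside the cutoffs: 484, 549, 20691, 27337.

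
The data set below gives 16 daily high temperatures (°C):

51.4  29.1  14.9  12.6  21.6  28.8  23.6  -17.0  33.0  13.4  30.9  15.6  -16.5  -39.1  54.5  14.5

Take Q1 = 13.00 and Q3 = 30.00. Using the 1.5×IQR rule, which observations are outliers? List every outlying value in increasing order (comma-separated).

IQR = Q3 − Q1 = 30.00 − 13.00 = 17.00.
Lower fence = Q1 − 1.5·IQR = 13.00 − 25.50 = -12.50.
Upper fence = Q3 + 1.5·IQR = 30.00 + 25.50 = 55.50.
-39.1 < -12.50 → outlier.
-17.0 < -12.50 → outlier.
-16.5 < -12.50 → outlier.
All remaining values lie within [-12.50, 55.50].

-39.1, -17.0, -16.5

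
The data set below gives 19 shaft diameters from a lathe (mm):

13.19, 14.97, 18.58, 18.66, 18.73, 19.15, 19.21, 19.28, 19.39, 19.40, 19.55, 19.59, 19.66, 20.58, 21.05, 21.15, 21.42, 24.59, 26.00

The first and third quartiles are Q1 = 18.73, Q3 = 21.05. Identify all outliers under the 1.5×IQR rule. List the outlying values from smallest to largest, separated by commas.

13.19, 14.97, 24.59, 26.00

IQR = Q3 − Q1 = 21.05 − 18.73 = 2.32.
Lower fence = Q1 − 1.5·IQR = 18.73 − 3.48 = 15.25.
Upper fence = Q3 + 1.5·IQR = 21.05 + 3.48 = 24.53.
13.19 < 15.25 → outlier.
14.97 < 15.25 → outlier.
24.59 > 24.53 → outlier.
26.00 > 24.53 → outlier.
All remaining values lie within [15.25, 24.53].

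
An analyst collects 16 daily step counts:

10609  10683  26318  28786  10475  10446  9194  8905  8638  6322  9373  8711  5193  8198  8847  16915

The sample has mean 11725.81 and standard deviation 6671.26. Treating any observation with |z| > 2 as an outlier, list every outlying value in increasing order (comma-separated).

26318, 28786

Cutoffs at x̄ ± 2s: 11725.81 ± 2·6671.26 = [-1616.71, 25068.33].
26318: z = 2.19, |z| > 2 → outlier.
28786: z = 2.56, |z| > 2 → outlier.
Every other value lies within [-1616.71, 25068.33].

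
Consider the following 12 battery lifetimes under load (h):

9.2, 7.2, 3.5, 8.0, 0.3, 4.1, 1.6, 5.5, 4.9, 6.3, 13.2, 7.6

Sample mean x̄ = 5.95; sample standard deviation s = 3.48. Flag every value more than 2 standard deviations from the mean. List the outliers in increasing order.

Cutoffs at x̄ ± 2s: 5.95 ± 2·3.48 = [-1.01, 12.91].
13.2: z = 2.08, |z| > 2 → outlier.
Every other value lies within [-1.01, 12.91].

13.2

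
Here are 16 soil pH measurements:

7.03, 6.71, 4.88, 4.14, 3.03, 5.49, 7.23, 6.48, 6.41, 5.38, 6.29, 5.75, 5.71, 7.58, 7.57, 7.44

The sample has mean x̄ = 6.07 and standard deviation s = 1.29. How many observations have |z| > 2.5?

Cutoffs: x̄ ± 2.5s = [2.845, 9.295].
Every value lies within the cutoffs.

0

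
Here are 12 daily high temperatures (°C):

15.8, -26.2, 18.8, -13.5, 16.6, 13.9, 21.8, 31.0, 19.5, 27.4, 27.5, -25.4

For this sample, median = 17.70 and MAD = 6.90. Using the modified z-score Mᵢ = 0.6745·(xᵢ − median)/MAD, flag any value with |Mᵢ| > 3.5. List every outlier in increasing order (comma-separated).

|Mᵢ| > 3.5 ⇔ |xᵢ − 17.70| > 3.5·6.90/0.6745 = 35.80.
So outliers lie outside [-18.10, 53.50].
-26.2: M = -4.29 → outlier.
-25.4: M = -4.21 → outlier.

-26.2, -25.4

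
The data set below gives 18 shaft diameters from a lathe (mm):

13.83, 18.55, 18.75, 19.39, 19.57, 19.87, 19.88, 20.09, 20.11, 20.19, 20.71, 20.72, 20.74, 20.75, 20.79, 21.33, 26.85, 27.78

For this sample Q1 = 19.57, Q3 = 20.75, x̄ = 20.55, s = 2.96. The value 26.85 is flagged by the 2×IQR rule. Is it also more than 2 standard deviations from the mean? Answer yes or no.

yes

z = (26.85 − 20.55) / 2.96 = 2.13.
|z| = 2.13 > 2.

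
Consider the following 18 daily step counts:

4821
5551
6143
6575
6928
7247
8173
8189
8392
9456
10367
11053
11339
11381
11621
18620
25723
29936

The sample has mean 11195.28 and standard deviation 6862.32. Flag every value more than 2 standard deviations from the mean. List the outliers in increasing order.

25723, 29936

Cutoffs at x̄ ± 2s: 11195.28 ± 2·6862.32 = [-2529.36, 24919.92].
25723: z = 2.12, |z| > 2 → outlier.
29936: z = 2.73, |z| > 2 → outlier.
Every other value lies within [-2529.36, 24919.92].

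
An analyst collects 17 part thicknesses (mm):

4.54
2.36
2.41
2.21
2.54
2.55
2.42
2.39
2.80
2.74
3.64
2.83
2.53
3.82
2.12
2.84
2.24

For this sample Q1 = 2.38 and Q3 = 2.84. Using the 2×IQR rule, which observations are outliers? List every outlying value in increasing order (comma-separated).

3.82, 4.54

IQR = Q3 − Q1 = 2.84 − 2.38 = 0.46.
Lower fence = Q1 − 2·IQR = 2.38 − 0.92 = 1.46.
Upper fence = Q3 + 2·IQR = 2.84 + 0.92 = 3.76.
3.82 > 3.76 → outlier.
4.54 > 3.76 → outlier.
All remaining values lie within [1.46, 3.76].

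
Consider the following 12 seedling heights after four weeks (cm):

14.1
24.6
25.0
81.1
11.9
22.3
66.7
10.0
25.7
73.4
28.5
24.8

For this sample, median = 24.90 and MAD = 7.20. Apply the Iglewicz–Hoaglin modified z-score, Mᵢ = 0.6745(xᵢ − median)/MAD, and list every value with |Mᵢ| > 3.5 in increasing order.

|Mᵢ| > 3.5 ⇔ |xᵢ − 24.90| > 3.5·7.20/0.6745 = 37.36.
So outliers lie outside [-12.46, 62.26].
66.7: M = 3.92 → outlier.
73.4: M = 4.54 → outlier.
81.1: M = 5.26 → outlier.

66.7, 73.4, 81.1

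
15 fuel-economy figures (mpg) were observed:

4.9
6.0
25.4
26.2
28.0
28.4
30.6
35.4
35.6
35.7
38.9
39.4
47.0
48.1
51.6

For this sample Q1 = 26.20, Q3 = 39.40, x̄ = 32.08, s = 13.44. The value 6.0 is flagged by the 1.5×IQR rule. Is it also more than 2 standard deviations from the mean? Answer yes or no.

z = (6.0 − 32.08) / 13.44 = -1.94.
|z| = 1.94 ≤ 2.

no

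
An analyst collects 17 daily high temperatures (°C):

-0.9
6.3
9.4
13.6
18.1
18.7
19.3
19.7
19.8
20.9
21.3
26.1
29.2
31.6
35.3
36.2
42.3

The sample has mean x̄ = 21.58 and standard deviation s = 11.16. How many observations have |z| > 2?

1

Cutoffs: x̄ ± 2s = [-0.74, 43.90].
Outside the cutoffs: -0.9.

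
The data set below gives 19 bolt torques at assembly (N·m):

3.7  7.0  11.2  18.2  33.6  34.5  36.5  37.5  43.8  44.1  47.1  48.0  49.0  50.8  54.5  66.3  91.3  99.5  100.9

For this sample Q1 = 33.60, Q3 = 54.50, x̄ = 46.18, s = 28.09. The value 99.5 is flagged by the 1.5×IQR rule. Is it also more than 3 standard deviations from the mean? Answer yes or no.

z = (99.5 − 46.18) / 28.09 = 1.90.
|z| = 1.90 ≤ 3.

no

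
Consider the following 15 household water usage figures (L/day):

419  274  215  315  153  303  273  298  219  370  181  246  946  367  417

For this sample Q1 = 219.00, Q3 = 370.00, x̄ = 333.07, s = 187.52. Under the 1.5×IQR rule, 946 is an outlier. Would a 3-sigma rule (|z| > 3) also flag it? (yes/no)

yes

z = (946 − 333.07) / 187.52 = 3.27.
|z| = 3.27 > 3.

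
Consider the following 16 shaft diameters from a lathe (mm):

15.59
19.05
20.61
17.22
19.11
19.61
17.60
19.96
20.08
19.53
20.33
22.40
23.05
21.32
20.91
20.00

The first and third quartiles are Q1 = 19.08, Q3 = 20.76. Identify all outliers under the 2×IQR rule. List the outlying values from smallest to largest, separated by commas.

IQR = Q3 − Q1 = 20.76 − 19.08 = 1.68.
Lower fence = Q1 − 2·IQR = 19.08 − 3.36 = 15.72.
Upper fence = Q3 + 2·IQR = 20.76 + 3.36 = 24.12.
15.59 < 15.72 → outlier.
All remaining values lie within [15.72, 24.12].

15.59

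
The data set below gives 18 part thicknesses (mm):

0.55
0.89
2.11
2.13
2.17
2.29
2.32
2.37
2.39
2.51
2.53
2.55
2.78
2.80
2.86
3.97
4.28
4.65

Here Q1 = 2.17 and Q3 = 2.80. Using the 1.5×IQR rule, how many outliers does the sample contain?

5

IQR = 0.63; fences at 2.17 − 0.945 = 1.225 and 2.80 + 0.945 = 3.745.
Outside the cutoffs: 0.55, 0.89, 3.97, 4.28, 4.65.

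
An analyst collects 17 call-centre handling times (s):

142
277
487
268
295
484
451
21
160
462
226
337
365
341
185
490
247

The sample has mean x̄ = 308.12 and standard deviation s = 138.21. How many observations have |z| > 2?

Cutoffs: x̄ ± 2s = [31.70, 584.54].
Outside the cutoffs: 21.

1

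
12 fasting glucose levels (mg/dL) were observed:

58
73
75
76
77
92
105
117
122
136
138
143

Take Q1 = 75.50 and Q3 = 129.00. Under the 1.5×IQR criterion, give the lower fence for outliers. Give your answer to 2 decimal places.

-4.75

IQR = Q3 − Q1 = 129.00 − 75.50 = 53.50.
Lower fence = Q1 − 1.5·IQR = 75.50 − 80.25 = -4.75.
Upper fence = Q3 + 1.5·IQR = 129.00 + 80.25 = 209.25.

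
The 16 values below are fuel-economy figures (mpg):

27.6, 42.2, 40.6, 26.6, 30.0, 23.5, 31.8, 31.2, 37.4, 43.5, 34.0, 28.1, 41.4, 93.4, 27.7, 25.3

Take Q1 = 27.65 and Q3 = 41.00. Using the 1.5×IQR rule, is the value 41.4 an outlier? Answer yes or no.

IQR = Q3 − Q1 = 41.00 − 27.65 = 13.35.
Lower fence = Q1 − 1.5·IQR = 27.65 − 20.025 = 7.625.
Upper fence = Q3 + 1.5·IQR = 41.00 + 20.025 = 61.025.
41.4 lies within [7.625, 61.025].

no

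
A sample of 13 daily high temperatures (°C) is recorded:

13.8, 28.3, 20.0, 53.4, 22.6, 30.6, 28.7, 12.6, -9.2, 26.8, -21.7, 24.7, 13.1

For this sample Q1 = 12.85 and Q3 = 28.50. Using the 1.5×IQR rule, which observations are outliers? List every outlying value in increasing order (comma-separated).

IQR = Q3 − Q1 = 28.50 − 12.85 = 15.65.
Lower fence = Q1 − 1.5·IQR = 12.85 − 23.475 = -10.625.
Upper fence = Q3 + 1.5·IQR = 28.50 + 23.475 = 51.975.
-21.7 < -10.625 → outlier.
53.4 > 51.975 → outlier.
All remaining values lie within [-10.625, 51.975].

-21.7, 53.4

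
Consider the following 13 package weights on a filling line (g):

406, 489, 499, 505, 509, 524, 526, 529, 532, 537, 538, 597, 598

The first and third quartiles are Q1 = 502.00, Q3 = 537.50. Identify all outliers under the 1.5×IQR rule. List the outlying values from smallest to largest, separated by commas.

406, 597, 598

IQR = Q3 − Q1 = 537.50 − 502.00 = 35.50.
Lower fence = Q1 − 1.5·IQR = 502.00 − 53.25 = 448.75.
Upper fence = Q3 + 1.5·IQR = 537.50 + 53.25 = 590.75.
406 < 448.75 → outlier.
597 > 590.75 → outlier.
598 > 590.75 → outlier.
All remaining values lie within [448.75, 590.75].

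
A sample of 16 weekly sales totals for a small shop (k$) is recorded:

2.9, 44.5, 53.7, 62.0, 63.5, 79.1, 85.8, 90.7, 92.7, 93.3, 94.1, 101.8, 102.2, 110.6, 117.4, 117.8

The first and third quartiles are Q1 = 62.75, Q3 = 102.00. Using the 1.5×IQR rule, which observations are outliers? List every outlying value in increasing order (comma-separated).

2.9

IQR = Q3 − Q1 = 102.00 − 62.75 = 39.25.
Lower fence = Q1 − 1.5·IQR = 62.75 − 58.875 = 3.875.
Upper fence = Q3 + 1.5·IQR = 102.00 + 58.875 = 160.875.
2.9 < 3.875 → outlier.
All remaining values lie within [3.875, 160.875].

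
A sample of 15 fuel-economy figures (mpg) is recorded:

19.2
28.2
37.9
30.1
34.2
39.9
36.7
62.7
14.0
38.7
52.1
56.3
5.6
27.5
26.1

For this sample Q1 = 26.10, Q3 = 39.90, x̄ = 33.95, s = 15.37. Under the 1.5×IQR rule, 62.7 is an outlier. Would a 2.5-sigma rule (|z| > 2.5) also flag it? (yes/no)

no

z = (62.7 − 33.95) / 15.37 = 1.87.
|z| = 1.87 ≤ 2.5.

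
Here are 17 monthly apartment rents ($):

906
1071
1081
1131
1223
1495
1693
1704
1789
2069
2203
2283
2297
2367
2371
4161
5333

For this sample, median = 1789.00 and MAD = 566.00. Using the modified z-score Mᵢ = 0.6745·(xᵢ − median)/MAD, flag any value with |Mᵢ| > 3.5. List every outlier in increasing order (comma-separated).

|Mᵢ| > 3.5 ⇔ |xᵢ − 1789.00| > 3.5·566.00/0.6745 = 2936.99.
So outliers lie outside [-1147.99, 4725.99].
5333: M = 4.22 → outlier.

5333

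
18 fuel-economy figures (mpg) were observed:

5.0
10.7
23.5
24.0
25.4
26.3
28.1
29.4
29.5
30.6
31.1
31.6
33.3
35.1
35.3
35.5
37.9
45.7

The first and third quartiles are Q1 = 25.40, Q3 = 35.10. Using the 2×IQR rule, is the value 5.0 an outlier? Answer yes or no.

yes

IQR = Q3 − Q1 = 35.10 − 25.40 = 9.70.
Lower fence = Q1 − 2·IQR = 25.40 − 19.40 = 6.00.
Upper fence = Q3 + 2·IQR = 35.10 + 19.40 = 54.50.
5.0 lies below the lower fence.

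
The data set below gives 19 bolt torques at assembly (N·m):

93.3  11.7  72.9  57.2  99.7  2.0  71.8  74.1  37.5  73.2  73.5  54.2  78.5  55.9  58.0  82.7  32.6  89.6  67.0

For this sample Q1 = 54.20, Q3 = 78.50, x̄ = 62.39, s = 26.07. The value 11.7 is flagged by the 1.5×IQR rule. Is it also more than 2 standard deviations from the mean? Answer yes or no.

z = (11.7 − 62.39) / 26.07 = -1.94.
|z| = 1.94 ≤ 2.

no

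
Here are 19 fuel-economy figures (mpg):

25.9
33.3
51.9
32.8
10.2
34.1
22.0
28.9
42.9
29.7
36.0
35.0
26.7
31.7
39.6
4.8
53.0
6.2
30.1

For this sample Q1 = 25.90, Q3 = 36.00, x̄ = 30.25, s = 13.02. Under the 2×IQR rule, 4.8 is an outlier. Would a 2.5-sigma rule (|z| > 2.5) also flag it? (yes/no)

z = (4.8 − 30.25) / 13.02 = -1.95.
|z| = 1.95 ≤ 2.5.

no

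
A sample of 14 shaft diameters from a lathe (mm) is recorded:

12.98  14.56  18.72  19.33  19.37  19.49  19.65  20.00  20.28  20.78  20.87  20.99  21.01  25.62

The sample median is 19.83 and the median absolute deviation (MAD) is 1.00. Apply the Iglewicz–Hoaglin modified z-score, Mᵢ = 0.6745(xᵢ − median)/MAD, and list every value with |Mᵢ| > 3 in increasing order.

12.98, 14.56, 25.62

|Mᵢ| > 3 ⇔ |xᵢ − 19.83| > 3·1.00/0.6745 = 4.45.
So outliers lie outside [15.38, 24.28].
12.98: M = -4.62 → outlier.
14.56: M = -3.55 → outlier.
25.62: M = 3.91 → outlier.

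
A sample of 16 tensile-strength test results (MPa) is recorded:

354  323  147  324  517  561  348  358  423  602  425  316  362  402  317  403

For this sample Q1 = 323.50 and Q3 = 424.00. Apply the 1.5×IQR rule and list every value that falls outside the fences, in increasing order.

147, 602

IQR = Q3 − Q1 = 424.00 − 323.50 = 100.50.
Lower fence = Q1 − 1.5·IQR = 323.50 − 150.75 = 172.75.
Upper fence = Q3 + 1.5·IQR = 424.00 + 150.75 = 574.75.
147 < 172.75 → outlier.
602 > 574.75 → outlier.
All remaining values lie within [172.75, 574.75].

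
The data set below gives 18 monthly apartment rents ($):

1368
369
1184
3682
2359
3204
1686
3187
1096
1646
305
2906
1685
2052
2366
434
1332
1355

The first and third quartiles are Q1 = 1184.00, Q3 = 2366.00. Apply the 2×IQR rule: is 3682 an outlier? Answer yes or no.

no

IQR = Q3 − Q1 = 2366.00 − 1184.00 = 1182.00.
Lower fence = Q1 − 2·IQR = 1184.00 − 2364.00 = -1180.00.
Upper fence = Q3 + 2·IQR = 2366.00 + 2364.00 = 4730.00.
3682 lies within [-1180.00, 4730.00].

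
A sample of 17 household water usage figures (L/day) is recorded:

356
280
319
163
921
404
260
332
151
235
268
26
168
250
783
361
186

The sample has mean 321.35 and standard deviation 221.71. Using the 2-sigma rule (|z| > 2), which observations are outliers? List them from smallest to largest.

783, 921

Cutoffs at x̄ ± 2s: 321.35 ± 2·221.71 = [-122.07, 764.77].
783: z = 2.08, |z| > 2 → outlier.
921: z = 2.70, |z| > 2 → outlier.
Every other value lies within [-122.07, 764.77].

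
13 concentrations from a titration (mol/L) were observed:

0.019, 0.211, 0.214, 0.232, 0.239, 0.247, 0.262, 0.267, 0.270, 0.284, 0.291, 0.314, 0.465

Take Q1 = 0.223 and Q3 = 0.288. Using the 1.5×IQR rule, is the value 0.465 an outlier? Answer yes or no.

yes

IQR = Q3 − Q1 = 0.288 − 0.223 = 0.065.
Lower fence = Q1 − 1.5·IQR = 0.223 − 0.0975 = 0.1255.
Upper fence = Q3 + 1.5·IQR = 0.288 + 0.0975 = 0.3855.
0.465 lies above the upper fence.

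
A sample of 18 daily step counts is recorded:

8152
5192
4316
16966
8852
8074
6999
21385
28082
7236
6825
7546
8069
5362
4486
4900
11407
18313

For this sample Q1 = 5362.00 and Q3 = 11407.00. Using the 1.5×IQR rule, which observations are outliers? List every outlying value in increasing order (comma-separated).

IQR = Q3 − Q1 = 11407.00 − 5362.00 = 6045.00.
Lower fence = Q1 − 1.5·IQR = 5362.00 − 9067.50 = -3705.50.
Upper fence = Q3 + 1.5·IQR = 11407.00 + 9067.50 = 20474.50.
21385 > 20474.50 → outlier.
28082 > 20474.50 → outlier.
All remaining values lie within [-3705.50, 20474.50].

21385, 28082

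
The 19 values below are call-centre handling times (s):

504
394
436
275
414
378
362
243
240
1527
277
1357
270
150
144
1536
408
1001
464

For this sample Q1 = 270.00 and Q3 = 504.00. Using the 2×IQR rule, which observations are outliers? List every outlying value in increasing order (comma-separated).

IQR = Q3 − Q1 = 504.00 − 270.00 = 234.00.
Lower fence = Q1 − 2·IQR = 270.00 − 468.00 = -198.00.
Upper fence = Q3 + 2·IQR = 504.00 + 468.00 = 972.00.
1001 > 972.00 → outlier.
1357 > 972.00 → outlier.
1527 > 972.00 → outlier.
1536 > 972.00 → outlier.
All remaining values lie within [-198.00, 972.00].

1001, 1357, 1527, 1536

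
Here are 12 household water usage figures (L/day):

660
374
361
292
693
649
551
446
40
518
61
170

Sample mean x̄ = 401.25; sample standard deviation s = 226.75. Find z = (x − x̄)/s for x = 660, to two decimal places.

1.14

z = (660 − 401.25) / 226.75 = 1.14.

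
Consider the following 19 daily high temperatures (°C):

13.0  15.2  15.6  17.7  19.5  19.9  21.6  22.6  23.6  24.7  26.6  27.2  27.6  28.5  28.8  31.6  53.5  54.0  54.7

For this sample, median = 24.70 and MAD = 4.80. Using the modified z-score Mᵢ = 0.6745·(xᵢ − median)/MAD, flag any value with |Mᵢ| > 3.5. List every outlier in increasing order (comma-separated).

53.5, 54.0, 54.7

|Mᵢ| > 3.5 ⇔ |xᵢ − 24.70| > 3.5·4.80/0.6745 = 24.91.
So outliers lie outside [-0.21, 49.61].
53.5: M = 4.05 → outlier.
54.0: M = 4.12 → outlier.
54.7: M = 4.22 → outlier.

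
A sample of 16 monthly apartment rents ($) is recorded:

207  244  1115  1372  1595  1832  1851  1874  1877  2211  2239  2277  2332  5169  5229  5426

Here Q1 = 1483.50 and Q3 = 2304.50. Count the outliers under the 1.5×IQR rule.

5

IQR = 821.00; fences at 1483.50 − 1231.50 = 252.00 and 2304.50 + 1231.50 = 3536.00.
Outside the cutoffs: 207, 244, 5169, 5229, 5426.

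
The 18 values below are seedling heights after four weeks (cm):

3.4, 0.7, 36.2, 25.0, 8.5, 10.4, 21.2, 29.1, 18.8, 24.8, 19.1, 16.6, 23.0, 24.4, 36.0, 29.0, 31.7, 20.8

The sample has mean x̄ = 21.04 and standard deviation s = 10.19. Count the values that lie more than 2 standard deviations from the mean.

Cutoffs: x̄ ± 2s = [0.66, 41.42].
Every value lies within the cutoffs.

0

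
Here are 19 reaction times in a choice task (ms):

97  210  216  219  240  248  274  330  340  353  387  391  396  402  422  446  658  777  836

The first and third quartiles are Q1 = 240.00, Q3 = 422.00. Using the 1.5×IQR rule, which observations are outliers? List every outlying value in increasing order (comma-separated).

777, 836

IQR = Q3 − Q1 = 422.00 − 240.00 = 182.00.
Lower fence = Q1 − 1.5·IQR = 240.00 − 273.00 = -33.00.
Upper fence = Q3 + 1.5·IQR = 422.00 + 273.00 = 695.00.
777 > 695.00 → outlier.
836 > 695.00 → outlier.
All remaining values lie within [-33.00, 695.00].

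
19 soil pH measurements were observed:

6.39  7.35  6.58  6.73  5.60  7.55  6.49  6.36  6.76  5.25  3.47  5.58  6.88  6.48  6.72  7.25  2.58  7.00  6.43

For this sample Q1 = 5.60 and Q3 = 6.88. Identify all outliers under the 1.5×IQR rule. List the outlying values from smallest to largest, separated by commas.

2.58, 3.47

IQR = Q3 − Q1 = 6.88 − 5.60 = 1.28.
Lower fence = Q1 − 1.5·IQR = 5.60 − 1.92 = 3.68.
Upper fence = Q3 + 1.5·IQR = 6.88 + 1.92 = 8.80.
2.58 < 3.68 → outlier.
3.47 < 3.68 → outlier.
All remaining values lie within [3.68, 8.80].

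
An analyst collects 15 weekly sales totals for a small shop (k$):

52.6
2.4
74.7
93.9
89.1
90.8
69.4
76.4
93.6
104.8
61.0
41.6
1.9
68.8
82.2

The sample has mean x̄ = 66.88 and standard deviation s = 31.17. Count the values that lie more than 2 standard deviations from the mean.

Cutoffs: x̄ ± 2s = [4.54, 129.22].
Outside the cutoffs: 1.9, 2.4.

2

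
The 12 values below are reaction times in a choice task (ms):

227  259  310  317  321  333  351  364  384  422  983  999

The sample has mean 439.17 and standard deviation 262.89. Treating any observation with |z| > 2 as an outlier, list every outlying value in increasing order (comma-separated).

Cutoffs at x̄ ± 2s: 439.17 ± 2·262.89 = [-86.61, 964.95].
983: z = 2.07, |z| > 2 → outlier.
999: z = 2.13, |z| > 2 → outlier.
Every other value lies within [-86.61, 964.95].

983, 999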